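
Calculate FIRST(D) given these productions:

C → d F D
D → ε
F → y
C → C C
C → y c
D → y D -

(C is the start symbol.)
To compute FIRST(D), examine every production with D on the left-hand side, reading each right-hand side left to right until a non-nullable symbol is reached.

From D → ε:
  - ε-production, so ε ∈ FIRST(D)
From D → y D -:
  - y is a terminal: add 'y' and stop

Collecting: FIRST(D) = { 'y', ε }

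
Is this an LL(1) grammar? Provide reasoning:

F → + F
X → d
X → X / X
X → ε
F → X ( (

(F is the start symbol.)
No. Predict set conflict for X: { 'd' }

A grammar is LL(1) if for each non-terminal N with multiple productions, the predict sets of those productions are pairwise disjoint, where PREDICT(N → α) = (FIRST(α) \ {ε}) ∪ (FOLLOW(N) if α ⇒* ε).

Relevant sets:
  FIRST(X) = { '/', 'd', ε }
  FOLLOW(X) = { '(', '/' }

For F:
  PREDICT(F → '+' F) = { '+' }
  PREDICT(F → X '(' '(') = { '(', '/', 'd' }
For X:
  PREDICT(X → d) = { 'd' }
  PREDICT(X → X '/' X) = { '/', 'd' }
  PREDICT(X → ε) = { '(', '/' }

Conflict found: Predict set conflict for X: { 'd' }
The grammar is NOT LL(1).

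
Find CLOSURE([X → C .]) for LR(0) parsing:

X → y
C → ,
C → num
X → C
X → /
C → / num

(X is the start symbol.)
To compute CLOSURE, for each item [A → α.Bβ] where B is a non-terminal, add [B → .γ] for all productions B → γ; repeat for the newly added items until nothing changes.

Start with: [X → C .]
The dot is at the end, so nothing is added.

CLOSURE = { [X → C .] }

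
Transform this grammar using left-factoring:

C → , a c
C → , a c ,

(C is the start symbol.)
C → , a c C'
C' → ε
C' → ,

Left-factoring transforms A → αβ₁ | αβ₂ into A → αA' and A' → β₁ | β₂
(α is the longest common prefix among the alternatives). Repeat until
no nonterminal has two alternatives with a common prefix.

Round 1: C has alternatives sharing prefix ', a c'. Introduce C': C → , a c C'
  Add: C' → ε
  Add: C' → ,

No remaining common prefixes — done.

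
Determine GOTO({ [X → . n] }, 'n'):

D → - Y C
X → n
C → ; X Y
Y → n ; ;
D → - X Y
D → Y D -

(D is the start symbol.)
GOTO(I, 'n') = CLOSURE({ [A → αX.β] : [A → α.Xβ] ∈ I, X = 'n' })

Items with dot before 'n', with the dot advanced:
  [X → . n] → [X → n .]
Closure adds nothing (no advanced item has the dot before a non-terminal).

GOTO = { [X → n .] }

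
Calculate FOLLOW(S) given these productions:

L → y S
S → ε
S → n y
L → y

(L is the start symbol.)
In L → y S: S is at the end, add FOLLOW(L)

The FOLLOW sets referred to above (computed the same way, to a fixed point):
  FOLLOW(L) = { $ }

Taking the union: FOLLOW(S) = { $ }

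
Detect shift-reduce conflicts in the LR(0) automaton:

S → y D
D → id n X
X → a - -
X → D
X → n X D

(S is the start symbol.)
Augment with S' → S and build the canonical LR(0) collection (I0 = CLOSURE({[S' → . S]}), then GOTO on every symbol after a dot until no new states appear). It has 14 states:
  I0: { [S → . y D], [S' → . S] }  — shift
  I1: { [S' → S .] }  — accept
  I2: { [D → . id n X], [S → y . D] }  — shift
  I3: { [S → y D .] }  — reduce
  I4: { [D → id . n X] }  — shift
  I5: { [D → . id n X], [D → id n . X], [X → . D], [X → . a - -], [X → . n X D] }  — shift
  I6: { [X → D .] }  — reduce
  I7: { [D → id n X .] }  — reduce
  I8: { [X → a . - -] }  — shift
  I9: { [D → . id n X], [X → . D], [X → . a - -], [X → . n X D], [X → n . X D] }  — shift
  I10: { [D → . id n X], [X → n X . D] }  — shift
  I11: { [X → n X D .] }  — reduce
  I12: { [X → a - . -] }  — shift
  I13: { [X → a - - .] }  — reduce

No state contains both a complete item and a shift item.

Answer: No shift-reduce conflicts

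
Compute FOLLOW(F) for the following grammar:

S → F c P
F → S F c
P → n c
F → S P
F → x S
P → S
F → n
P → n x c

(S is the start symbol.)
In S → F c P: F is followed by c P, add FIRST(c P) \ {ε} = { 'c' }
In F → S F c: F is followed by c, add FIRST(c) \ {ε} = { 'c' }

Taking the union: FOLLOW(F) = { 'c' }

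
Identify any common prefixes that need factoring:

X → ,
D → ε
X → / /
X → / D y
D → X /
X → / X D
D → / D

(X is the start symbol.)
Yes, X has productions with common prefix '/'

Left-factoring is needed when two productions for the same non-terminal
share a common prefix on the right-hand side.

Productions for X:
  X → ,
  X → / /
  X → / D y
  X → / X D
Productions for D:
  D → ε
  D → X /
  D → / D

Found common prefix '/' in productions for X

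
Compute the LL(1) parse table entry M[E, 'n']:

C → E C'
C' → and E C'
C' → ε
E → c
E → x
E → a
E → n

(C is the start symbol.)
E → n

To find M[E, 'n'], we find productions for E where 'n' is in the predict set (PREDICT(N → α) = (FIRST(α) \ {ε}) ∪ (FOLLOW(N) if α ⇒* ε)).

E → c: PREDICT = { 'c' }
E → x: PREDICT = { 'x' }
E → a: PREDICT = { 'a' }
E → n: PREDICT = { 'n' }
  'n' is in predict set, so this production goes in M[E, 'n']

M[E, 'n'] = E → n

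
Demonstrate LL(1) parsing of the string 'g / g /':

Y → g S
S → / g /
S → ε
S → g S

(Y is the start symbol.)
Stack is shown with the top on the left.

Stack    Input      Action
--------------------------
Y $      g / g / $  output Y → g S
g S $    g / g / $  match 'g'
S $      / g / $    output S → / g /
/ g / $  / g / $    match '/'
g / $    g / $      match 'g'
/ $      / $        match '/'
$        $          accept

The string is accepted.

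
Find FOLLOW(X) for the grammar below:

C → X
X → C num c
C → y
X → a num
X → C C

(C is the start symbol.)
{ $, 'a', 'num', 'y' }

To compute FOLLOW(X), find every occurrence of X on a right-hand side N → α X β: add FIRST(β) \ {ε}, and if β is empty or nullable also add FOLLOW(N). Iterate to a fixed point.

In C → X: X is at the end, add FOLLOW(C)

The FOLLOW sets referred to above (computed the same way, to a fixed point):
  FOLLOW(C) = { $, 'a', 'num', 'y' }

Taking the union: FOLLOW(X) = { $, 'a', 'num', 'y' }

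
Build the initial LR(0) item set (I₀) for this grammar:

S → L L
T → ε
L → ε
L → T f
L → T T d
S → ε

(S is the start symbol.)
First, augment the grammar with S' → S
I₀ = CLOSURE({ [S' → . S] }):
  [S' → . S] has the dot before S: add [S → . L L], [S → .]
  [S → . L L] has the dot before L: add [L → .], [L → . T f], [L → . T T d]
  [L → . T f] has the dot before T: add [T → .]
No further items can be added.

I₀ = { [L → . T T d], [L → . T f], [L → .], [S → . L L], [S → .], [S' → . S], [T → .] }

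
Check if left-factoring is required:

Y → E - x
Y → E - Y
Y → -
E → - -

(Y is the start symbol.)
Yes, Y has productions with common prefix 'E -'

Left-factoring is needed when two productions for the same non-terminal
share a common prefix on the right-hand side.

Productions for Y:
  Y → E - x
  Y → E - Y
  Y → -

Found common prefix 'E -' in productions for Y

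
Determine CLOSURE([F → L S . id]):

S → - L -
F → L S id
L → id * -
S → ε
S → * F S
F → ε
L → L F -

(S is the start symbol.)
To compute CLOSURE, for each item [A → α.Bβ] where B is a non-terminal, add [B → .γ] for all productions B → γ; repeat for the newly added items until nothing changes.

Start with: [F → L S . id]
The dot precedes the terminal id, so nothing is added.

CLOSURE = { [F → L S . id] }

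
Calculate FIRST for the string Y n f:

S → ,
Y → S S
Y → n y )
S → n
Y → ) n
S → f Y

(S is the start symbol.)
{ ')', ',', 'f', 'n' }

FIRST sets of the non-terminals involved (from the grammar, by fixed-point iteration):
  FIRST(Y) = { ')', ',', 'f', 'n' }

To compute FIRST(Y n f), process the symbols left to right:
Symbol Y is a non-terminal. Add FIRST(Y) \ {ε} = { ')', ',', 'f', 'n' }
Y is not nullable (ε ∉ FIRST(Y)), so stop here.
FIRST(Y n f) = { ')', ',', 'f', 'n' }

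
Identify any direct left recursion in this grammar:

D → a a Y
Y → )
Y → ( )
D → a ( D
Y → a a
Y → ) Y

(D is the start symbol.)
No direct left recursion

Direct left recursion occurs when N → N α for some non-terminal N (the right-hand side begins with the left-hand side itself).

D → a a Y: starts with a
Y → ): starts with ')'
Y → ( ): starts with '('
D → a ( D: starts with a
Y → a a: starts with a
Y → ) Y: starts with ')'

No direct left recursion found.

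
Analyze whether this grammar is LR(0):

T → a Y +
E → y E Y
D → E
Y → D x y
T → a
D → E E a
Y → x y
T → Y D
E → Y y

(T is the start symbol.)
A grammar is LR(0) if no state in the canonical LR(0) collection has:
  - both a shift item (dot before a terminal) and a complete item (shift-reduce conflict), or
  - two or more complete items (reduce-reduce conflict; the accept item [T' → T .] counts as a complete item here).

Augment with T' → T and build the canonical LR(0) collection (I0 = CLOSURE({[T' → . T]}), then GOTO on every symbol after a dot until no new states appear). It has 21 states:
  I0: { [D → . E E a], [D → . E], [E → . Y y], [E → . y E Y], [T → . Y D], [T → . a Y +], [T → . a], [T' → . T], [Y → . D x y], [Y → . x y] }  — shift
  I1: { [Y → D . x y] }  — shift
  I2: { [D → . E E a], [D → . E], [D → E . E a], [D → E .], [E → . Y y], [E → . y E Y], [Y → . D x y], [Y → . x y] }  — shift, reduce
  I3: { [T' → T .] }  — accept
  I4: { [D → . E E a], [D → . E], [E → . Y y], [E → . y E Y], [E → Y . y], [T → Y . D], [Y → . D x y], [Y → . x y] }  — shift
  I5: { [D → . E E a], [D → . E], [E → . Y y], [E → . y E Y], [T → a . Y +], [T → a .], [Y → . D x y], [Y → . x y] }  — shift, reduce
  I6: { [Y → x . y] }  — shift
  I7: { [D → . E E a], [D → . E], [E → . Y y], [E → . y E Y], [E → y . E Y], [Y → . D x y], [Y → . x y] }  — shift
  I8: { [D → . E E a], [D → . E], [D → E . E a], [D → E .], [E → . Y y], [E → . y E Y], [E → y E . Y], [Y → . D x y], [Y → . x y] }  — shift, reduce
  I9: { [E → Y . y] }  — shift
  I10: { [E → Y y .] }  — reduce
  I11: { [D → . E E a], [D → . E], [D → E . E a], [D → E .], [D → E E . a], [E → . Y y], [E → . y E Y], [Y → . D x y], [Y → . x y] }  — shift, reduce
  I12: { [E → Y . y], [E → y E Y .] }  — shift, reduce
  I13: { [D → E E a .] }  — reduce
  I14: { [Y → x y .] }  — reduce
  I15: { [E → Y . y], [T → a Y . +] }  — shift
  I16: { [T → a Y + .] }  — reduce
  I17: { [T → Y D .], [Y → D . x y] }  — shift, reduce
  I18: { [D → . E E a], [D → . E], [E → . Y y], [E → . y E Y], [E → Y y .], [E → y . E Y], [Y → . D x y], [Y → . x y] }  — shift, reduce
  I19: { [Y → D x . y] }  — shift
  I20: { [Y → D x y .] }  — reduce

Conflict in state I2:
  Shift-reduce conflict between [D → E .] and [E → . y E Y]
So the grammar is NOT LR(0).

Answer: No. Shift-reduce conflict between [D → E .] and [E → . y E Y]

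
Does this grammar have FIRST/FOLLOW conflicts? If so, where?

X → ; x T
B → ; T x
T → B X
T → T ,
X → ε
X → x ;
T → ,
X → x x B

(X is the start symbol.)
Nullable non-terminals: X.

X: nullable alternative(s) X → ε; FOLLOW(X) = { $, ',', 'x' }
  X → ; x T: FIRST \ {ε} = { ';' } — disjoint from FOLLOW(X)
  X → ε: FIRST \ {ε} = { } — this is the only nullable alternative, skip
  X → x ;: FIRST \ {ε} = { 'x' } — overlaps FOLLOW(X) on { 'x' }: CONFLICT
  X → x x B: FIRST \ {ε} = { 'x' } — overlaps FOLLOW(X) on { 'x' }: CONFLICT

B, T have no nullable alternative, so no FIRST/FOLLOW check is needed there.

So the grammar has 2 FIRST/FOLLOW conflicts (marked CONFLICT above).

Answer: Yes. X → x ';' with FOLLOW(X) on { 'x' }; X → x x B with FOLLOW(X) on { 'x' }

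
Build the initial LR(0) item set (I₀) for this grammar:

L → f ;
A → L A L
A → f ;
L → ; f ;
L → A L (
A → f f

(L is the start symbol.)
First, augment the grammar with L' → L
I₀ = CLOSURE({ [L' → . L] }):
  [L' → . L] has the dot before L: add [L → . f ;], [L → . ; f ;], [L → . A L (]
  [L → . A L (] has the dot before A: add [A → . L A L], [A → . f ;], [A → . f f]
No further items can be added.

I₀ = { [A → . L A L], [A → . f ;], [A → . f f], [L → . ; f ;], [L → . A L (], [L → . f ;], [L' → . L] }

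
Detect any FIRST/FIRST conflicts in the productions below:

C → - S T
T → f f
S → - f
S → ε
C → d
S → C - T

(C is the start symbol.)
Yes. S → '-' f / S → C '-' T on { '-' }

A FIRST/FIRST conflict occurs when two productions N → α and N → β for the same non-terminal have FIRST(α) ∩ FIRST(β) ≠ ∅ (with ε ∈ FIRST of a nullable right-hand side, so two nullable alternatives also conflict).

FIRST sets of the non-terminals at (or reachable through a nullable prefix from) the front of some alternative:
  FIRST(C) = { '-', 'd' }

Productions for C:
  C → - S T: FIRST = { '-' }
  C → d: FIRST = { 'd' }
Productions for S:
  S → - f: FIRST = { '-' }
  S → ε: FIRST = { ε }
  S → C - T: FIRST = { '-', 'd' }
T has only one production, so no FIRST/FIRST conflict is possible there.

Conflict for S: S → - f and S → C - T
  Overlap: { '-' }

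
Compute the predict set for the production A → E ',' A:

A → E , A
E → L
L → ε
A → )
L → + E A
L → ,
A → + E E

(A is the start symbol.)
{ '+', ',' }

PREDICT(A → E ',' A) = (FIRST(RHS) \ {ε}) ∪ (FOLLOW(A) if ε ∈ FIRST(RHS), i.e. RHS ⇒* ε)
FIRST(E) = { '+', ',', ε }
FIRST(E ',' A) = { '+', ',' }
ε ∉ FIRST(E ',' A), so FOLLOW(A) is not added.
PREDICT(A → E ',' A) = { '+', ',' }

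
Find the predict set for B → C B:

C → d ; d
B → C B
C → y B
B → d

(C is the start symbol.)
PREDICT(B → C B) = (FIRST(RHS) \ {ε}) ∪ (FOLLOW(B) if ε ∈ FIRST(RHS), i.e. RHS ⇒* ε)
FIRST(C) = { 'd', 'y' }
FIRST(C B) = { 'd', 'y' }
ε ∉ FIRST(C B), so FOLLOW(B) is not added.
PREDICT(B → C B) = { 'd', 'y' }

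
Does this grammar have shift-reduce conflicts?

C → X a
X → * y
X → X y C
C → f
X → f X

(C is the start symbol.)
Augment with C' → C and build the canonical LR(0) collection (I0 = CLOSURE({[C' → . C]}), then GOTO on every symbol after a dot until no new states appear). It has 11 states:
  I0: { [C → . X a], [C → . f], [C' → . C], [X → . * y], [X → . X y C], [X → . f X] }  — shift
  I1: { [X → * . y] }  — shift
  I2: { [C' → C .] }  — accept
  I3: { [C → X . a], [X → X . y C] }  — shift
  I4: { [C → f .], [X → . * y], [X → . X y C], [X → . f X], [X → f . X] }  — shift, reduce
  I5: { [X → X . y C], [X → f X .] }  — shift, reduce
  I6: { [X → . * y], [X → . X y C], [X → . f X], [X → f . X] }  — shift
  I7: { [C → . X a], [C → . f], [X → . * y], [X → . X y C], [X → . f X], [X → X y . C] }  — shift
  I8: { [X → X y C .] }  — reduce
  I9: { [C → X a .] }  — reduce
  I10: { [X → * y .] }  — reduce

I4 contains reduce item [C → f .] and shift items [X → . * y], [X → . f X] — shift-reduce conflict.
I5 contains reduce item [X → f X .] and shift item [X → X . y C] — shift-reduce conflict.

Answer: Yes — I4: [C → f .] vs [X → . * y]; I5: [X → f X .] vs [X → X . y C]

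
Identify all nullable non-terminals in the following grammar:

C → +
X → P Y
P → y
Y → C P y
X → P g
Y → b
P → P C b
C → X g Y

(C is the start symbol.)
A non-terminal is nullable if it can derive ε (the empty string): either it has an ε-production, or it has a production whose right-hand side consists entirely of nullable non-terminals.

There are no ε-productions, so no non-terminal can derive ε.
No non-terminals are nullable.

Answer: None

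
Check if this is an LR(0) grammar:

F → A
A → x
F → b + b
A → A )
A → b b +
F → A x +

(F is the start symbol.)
A grammar is LR(0) if no state in the canonical LR(0) collection has:
  - both a shift item (dot before a terminal) and a complete item (shift-reduce conflict), or
  - two or more complete items (reduce-reduce conflict; the accept item [F' → F .] counts as a complete item here).

Augment with F' → F and build the canonical LR(0) collection (I0 = CLOSURE({[F' → . F]}), then GOTO on every symbol after a dot until no new states appear). It has 12 states:
  I0: { [A → . A )], [A → . b b +], [A → . x], [F → . A x +], [F → . A], [F → . b + b], [F' → . F] }  — shift
  I1: { [A → A . )], [F → A . x +], [F → A .] }  — shift, reduce
  I2: { [F' → F .] }  — accept
  I3: { [A → b . b +], [F → b . + b] }  — shift
  I4: { [A → x .] }  — reduce
  I5: { [F → b + . b] }  — shift
  I6: { [A → b b . +] }  — shift
  I7: { [A → b b + .] }  — reduce
  I8: { [F → b + b .] }  — reduce
  I9: { [A → A ) .] }  — reduce
  I10: { [F → A x . +] }  — shift
  I11: { [F → A x + .] }  — reduce

Conflict in state I1:
  Shift-reduce conflict between [F → A .] and [A → A . )]
So the grammar is NOT LR(0).

Answer: No. Shift-reduce conflict between [F → A .] and [A → A . )]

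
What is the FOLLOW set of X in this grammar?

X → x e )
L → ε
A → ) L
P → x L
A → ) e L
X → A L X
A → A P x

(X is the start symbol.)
X is the start symbol, so $ ∈ FOLLOW(X).
In X → A L X: X is at the end; this adds FOLLOW(X) to itself — nothing new

Taking the union: FOLLOW(X) = { $ }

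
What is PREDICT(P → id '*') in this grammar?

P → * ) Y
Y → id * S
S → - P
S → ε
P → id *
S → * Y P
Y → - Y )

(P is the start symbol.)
PREDICT(P → id '*') = (FIRST(RHS) \ {ε}) ∪ (FOLLOW(P) if ε ∈ FIRST(RHS), i.e. RHS ⇒* ε)
FIRST(id '*') = { 'id' }
ε ∉ FIRST(id '*'), so FOLLOW(P) is not added.
PREDICT(P → id '*') = { 'id' }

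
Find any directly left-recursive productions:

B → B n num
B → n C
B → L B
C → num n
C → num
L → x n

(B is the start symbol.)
Direct left recursion occurs when N → N α for some non-terminal N (the right-hand side begins with the left-hand side itself).

B → B n num: LEFT RECURSIVE (starts with B)
B → n C: starts with n
B → L B: starts with L
C → num n: starts with num
C → num: starts with num
L → x n: starts with x

The grammar has direct left recursion on: B.

Answer: Yes, B is left-recursive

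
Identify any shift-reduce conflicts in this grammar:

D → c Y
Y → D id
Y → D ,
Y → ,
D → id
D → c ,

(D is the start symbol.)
Augment with D' → D and build the canonical LR(0) collection (I0 = CLOSURE({[D' → . D]}), then GOTO on every symbol after a dot until no new states appear). It has 9 states:
  I0: { [D → . c ,], [D → . c Y], [D → . id], [D' → . D] }  — shift
  I1: { [D' → D .] }  — accept
  I2: { [D → . c ,], [D → . c Y], [D → . id], [D → c . ,], [D → c . Y], [Y → . ,], [Y → . D ,], [Y → . D id] }  — shift
  I3: { [D → id .] }  — reduce
  I4: { [D → c , .], [Y → , .] }  — 2 reduces
  I5: { [Y → D . ,], [Y → D . id] }  — shift
  I6: { [D → c Y .] }  — reduce
  I7: { [Y → D , .] }  — reduce
  I8: { [Y → D id .] }  — reduce

No state contains both a complete item and a shift item.

Answer: No shift-reduce conflicts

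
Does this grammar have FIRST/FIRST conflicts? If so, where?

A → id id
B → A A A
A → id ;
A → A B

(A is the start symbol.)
FIRST sets of the non-terminals at (or reachable through a nullable prefix from) the front of some alternative:
  FIRST(A) = { 'id' }

Productions for A:
  A → id id: FIRST = { 'id' }
  A → id ;: FIRST = { 'id' }
  A → A B: FIRST = { 'id' }
B has only one production, so no FIRST/FIRST conflict is possible there.

Conflict for A: A → id id and A → id ;
  Overlap: { 'id' }
Conflict for A: A → id id and A → A B
  Overlap: { 'id' }
Conflict for A: A → id ; and A → A B
  Overlap: { 'id' }

Answer: Yes. A → id id / A → id ';' on { 'id' }; A → id id / A → A B on { 'id' }; A → id ';' / A → A B on { 'id' }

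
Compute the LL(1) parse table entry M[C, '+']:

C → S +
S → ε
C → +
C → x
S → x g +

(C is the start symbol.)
To find M[C, '+'], we find productions for C where '+' is in the predict set (PREDICT(N → α) = (FIRST(α) \ {ε}) ∪ (FOLLOW(N) if α ⇒* ε)).

Relevant sets:
  FIRST(S) = { 'x', ε }

C → S +: PREDICT = { '+', 'x' }
  '+' is in predict set, so this production goes in M[C, '+']
C → +: PREDICT = { '+' }
  '+' is in predict set, so this production goes in M[C, '+']
C → x: PREDICT = { 'x' }

M[C, '+'] = C → S +, C → +  (a multiply-defined cell — the grammar is not LL(1))

Answer: C → S +, C → +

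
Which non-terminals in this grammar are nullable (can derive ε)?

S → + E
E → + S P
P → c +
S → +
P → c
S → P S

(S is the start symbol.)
None

A non-terminal is nullable if it can derive ε (the empty string): either it has an ε-production, or it has a production whose right-hand side consists entirely of nullable non-terminals.

There are no ε-productions, so no non-terminal can derive ε.
No non-terminals are nullable.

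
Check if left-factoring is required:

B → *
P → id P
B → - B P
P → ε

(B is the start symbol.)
No, left-factoring is not needed

Left-factoring is needed when two productions for the same non-terminal
share a common prefix on the right-hand side.

Productions for B:
  B → *
  B → - B P
Productions for P:
  P → id P
  P → ε

No common prefixes found.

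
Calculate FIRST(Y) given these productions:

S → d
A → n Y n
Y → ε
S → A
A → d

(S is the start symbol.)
To compute FIRST(Y), examine every production with Y on the left-hand side, reading each right-hand side left to right until a non-nullable symbol is reached.

From Y → ε:
  - ε-production, so ε ∈ FIRST(Y)

Collecting: FIRST(Y) = { ε }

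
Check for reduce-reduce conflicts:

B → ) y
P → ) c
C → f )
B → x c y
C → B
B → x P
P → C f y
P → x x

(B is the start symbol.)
No reduce-reduce conflicts

Augment with B' → B and build the canonical LR(0) collection (I0 = CLOSURE({[B' → . B]}), then GOTO on every symbol after a dot until no new states appear). It has 18 states:
  I0: { [B → . ) y], [B → . x P], [B → . x c y], [B' → . B] }  — shift
  I1: { [B → ) . y] }  — shift
  I2: { [B' → B .] }  — accept
  I3: { [B → . ) y], [B → . x P], [B → . x c y], [B → x . P], [B → x . c y], [C → . B], [C → . f )], [P → . ) c], [P → . C f y], [P → . x x] }  — shift
  I4: { [B → ) . y], [P → ) . c] }  — shift
  I5: { [C → B .] }  — reduce
  I6: { [P → C . f y] }  — shift
  I7: { [B → x P .] }  — reduce
  I8: { [B → x c . y] }  — shift
  I9: { [C → f . )] }  — shift
  I10: { [B → . ) y], [B → . x P], [B → . x c y], [B → x . P], [B → x . c y], [C → . B], [C → . f )], [P → . ) c], [P → . C f y], [P → . x x], [P → x . x] }  — shift
  I11: { [B → . ) y], [B → . x P], [B → . x c y], [B → x . P], [B → x . c y], [C → . B], [C → . f )], [P → . ) c], [P → . C f y], [P → . x x], [P → x . x], [P → x x .] }  — shift, reduce
  I12: { [C → f ) .] }  — reduce
  I13: { [B → x c y .] }  — reduce
  I14: { [P → C f . y] }  — shift
  I15: { [P → C f y .] }  — reduce
  I16: { [P → ) c .] }  — reduce
  I17: { [B → ) y .] }  — reduce

No state contains more than one complete item.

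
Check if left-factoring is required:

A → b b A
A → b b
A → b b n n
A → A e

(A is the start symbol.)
Yes, A has productions with common prefix 'b b'

Left-factoring is needed when two productions for the same non-terminal
share a common prefix on the right-hand side.

Productions for A:
  A → b b A
  A → b b
  A → b b n n
  A → A e

Found common prefix 'b b' in productions for A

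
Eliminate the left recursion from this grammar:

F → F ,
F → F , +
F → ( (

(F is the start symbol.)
F is directly left-recursive. The standard transformation for
  A → A α₁ | ... | A α_m | β₁ | ... | β_n
is
  A  → β₁ A' | ... | β_n A'
  A' → α₁ A' | ... | α_m A' | ε

F → ( ( becomes F → ( ( F'
F → F , becomes F' → , F'
F → F , + becomes F' → , + F'
Add F' → ε

Resulting grammar:
F → ( ( F'
F' → , F'
F' → , + F'
F' → ε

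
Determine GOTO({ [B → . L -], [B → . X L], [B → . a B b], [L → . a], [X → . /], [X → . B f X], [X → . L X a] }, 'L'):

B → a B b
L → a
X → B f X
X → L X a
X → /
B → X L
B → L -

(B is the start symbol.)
{ [B → . L -], [B → . X L], [B → . a B b], [B → L . -], [L → . a], [X → . /], [X → . B f X], [X → . L X a], [X → L . X a] }

GOTO(I, 'L') = CLOSURE({ [A → αX.β] : [A → α.Xβ] ∈ I, X = 'L' })

Items with dot before 'L', with the dot advanced:
  [B → . L -] → [B → L . -]
  [X → . L X a] → [X → L . X a]
Closure of the advanced items:
  [X → L . X a] has the dot before X: add [X → . B f X], [X → . L X a], [X → . /]
  [X → . B f X] has the dot before B: add [B → . a B b], [B → . X L], [B → . L -]
  [X → . L X a] has the dot before L: add [L → . a]

GOTO = { [B → . L -], [B → . X L], [B → . a B b], [B → L . -], [L → . a], [X → . /], [X → . B f X], [X → . L X a], [X → L . X a] }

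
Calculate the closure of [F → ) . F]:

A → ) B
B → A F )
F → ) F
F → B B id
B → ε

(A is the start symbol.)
To compute CLOSURE, for each item [A → α.Bβ] where B is a non-terminal, add [B → .γ] for all productions B → γ; repeat for the newly added items until nothing changes.

Start with: [F → ) . F]
  [F → ) . F] has the dot before F: add [F → . ) F], [F → . B B id]
  [F → . B B id] has the dot before B: add [B → . A F )], [B → .]
  [B → . A F )] has the dot before A: add [A → . ) B]
No further items can be added.

CLOSURE = { [A → . ) B], [B → . A F )], [B → .], [F → ) . F], [F → . ) F], [F → . B B id] }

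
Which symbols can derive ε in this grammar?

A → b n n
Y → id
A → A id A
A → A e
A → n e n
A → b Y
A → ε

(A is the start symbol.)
A non-terminal is nullable if it can derive ε (the empty string): either it has an ε-production, or it has a production whose right-hand side consists entirely of nullable non-terminals.

ε-productions: A → ε
So A is immediately nullable.
No further non-terminal can be added: every production for the remaining non-terminals contains a terminal or a non-nullable non-terminal.
Nullable = { 'A' }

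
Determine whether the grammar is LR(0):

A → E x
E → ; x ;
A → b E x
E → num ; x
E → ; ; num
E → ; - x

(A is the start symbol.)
A grammar is LR(0) if no state in the canonical LR(0) collection has:
  - both a shift item (dot before a terminal) and a complete item (shift-reduce conflict), or
  - two or more complete items (reduce-reduce conflict; the accept item [A' → A .] counts as a complete item here).

Augment with A' → A and build the canonical LR(0) collection (I0 = CLOSURE({[A' → . A]}), then GOTO on every symbol after a dot until no new states appear). It has 17 states:
  I0: { [A → . E x], [A → . b E x], [A' → . A], [E → . ; - x], [E → . ; ; num], [E → . ; x ;], [E → . num ; x] }  — shift
  I1: { [E → ; . - x], [E → ; . ; num], [E → ; . x ;] }  — shift
  I2: { [A' → A .] }  — accept
  I3: { [A → E . x] }  — shift
  I4: { [A → b . E x], [E → . ; - x], [E → . ; ; num], [E → . ; x ;], [E → . num ; x] }  — shift
  I5: { [E → num . ; x] }  — shift
  I6: { [E → num ; . x] }  — shift
  I7: { [E → num ; x .] }  — reduce
  I8: { [A → b E . x] }  — shift
  I9: { [A → b E x .] }  — reduce
  I10: { [A → E x .] }  — reduce
  I11: { [E → ; - . x] }  — shift
  I12: { [E → ; ; . num] }  — shift
  I13: { [E → ; x . ;] }  — shift
  I14: { [E → ; x ; .] }  — reduce
  I15: { [E → ; ; num .] }  — reduce
  I16: { [E → ; - x .] }  — reduce

Every state is either a pure shift/goto state or contains exactly one complete item and nothing to shift — no conflicts. The grammar is LR(0).

Answer: Yes, the grammar is LR(0)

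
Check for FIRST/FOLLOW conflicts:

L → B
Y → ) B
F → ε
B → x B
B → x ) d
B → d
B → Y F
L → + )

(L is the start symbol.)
No FIRST/FOLLOW conflicts.

A FIRST/FOLLOW conflict occurs when a non-terminal N has a nullable alternative N → β (β ⇒* ε) and another alternative N → α with FIRST(α) ∩ FOLLOW(N) ≠ ∅: on such a lookahead the parser cannot decide between expanding α and letting N vanish via β.

Nullable non-terminals: F.
F has a nullable alternative but only one production, so nothing to check.

B, L, Y have no nullable alternative, so no FIRST/FOLLOW check is needed there.

No FIRST/FOLLOW conflicts found.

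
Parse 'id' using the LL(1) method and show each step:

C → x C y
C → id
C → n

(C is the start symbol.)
LL(1) parsing maintains a stack (initially the start symbol over $) and the input. At each step: if the stack top is a terminal, match it against the current input token; if it is a non-terminal N, replace it with the RHS of M[N, lookahead] (the unique production whose predict set contains the lookahead).

Stack is shown with the top on the left.

Stack  Input  Action
--------------------
C $    id $   output C → id
id $   id $   match 'id'
$      $      accept

The string is accepted.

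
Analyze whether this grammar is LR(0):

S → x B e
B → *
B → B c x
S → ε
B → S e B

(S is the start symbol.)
No. Shift-reduce conflict between [S → .] and [S → . x B e]

A grammar is LR(0) if no state in the canonical LR(0) collection has:
  - both a shift item (dot before a terminal) and a complete item (shift-reduce conflict), or
  - two or more complete items (reduce-reduce conflict; the accept item [S' → S .] counts as a complete item here).

Augment with S' → S and build the canonical LR(0) collection (I0 = CLOSURE({[S' → . S]}), then GOTO on every symbol after a dot until no new states appear). It has 11 states:
  I0: { [S → . x B e], [S → .], [S' → . S] }  — shift, reduce
  I1: { [S' → S .] }  — accept
  I2: { [B → . *], [B → . B c x], [B → . S e B], [S → . x B e], [S → .], [S → x . B e] }  — shift, reduce
  I3: { [B → * .] }  — reduce
  I4: { [B → B . c x], [S → x B . e] }  — shift
  I5: { [B → S . e B] }  — shift
  I6: { [B → . *], [B → . B c x], [B → . S e B], [B → S e . B], [S → . x B e], [S → .] }  — shift, reduce
  I7: { [B → B . c x], [B → S e B .] }  — shift, reduce
  I8: { [B → B c . x] }  — shift
  I9: { [B → B c x .] }  — reduce
  I10: { [S → x B e .] }  — reduce

Conflict in state I0:
  Shift-reduce conflict between [S → .] and [S → . x B e]
So the grammar is NOT LR(0).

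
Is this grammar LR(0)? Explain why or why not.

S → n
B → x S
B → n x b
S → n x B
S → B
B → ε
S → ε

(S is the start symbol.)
Augment with S' → S and build the canonical LR(0) collection (I0 = CLOSURE({[S' → . S]}), then GOTO on every symbol after a dot until no new states appear). It has 11 states:
  I0: { [B → . n x b], [B → . x S], [B → .], [S → . B], [S → . n x B], [S → . n], [S → .], [S' → . S] }  — shift, 2 reduces
  I1: { [S → B .] }  — reduce
  I2: { [S' → S .] }  — accept
  I3: { [B → n . x b], [S → n . x B], [S → n .] }  — shift, reduce
  I4: { [B → . n x b], [B → . x S], [B → .], [B → x . S], [S → . B], [S → . n x B], [S → . n], [S → .] }  — shift, 2 reduces
  I5: { [B → x S .] }  — reduce
  I6: { [B → . n x b], [B → . x S], [B → .], [B → n x . b], [S → n x . B] }  — shift, reduce
  I7: { [S → n x B .] }  — reduce
  I8: { [B → n x b .] }  — reduce
  I9: { [B → n . x b] }  — shift
  I10: { [B → n x . b] }  — shift

Conflict in state I0:
  Shift-reduce conflict between [B → .] and [B → . n x b]
So the grammar is NOT LR(0).

Answer: No. Shift-reduce conflict between [B → .] and [B → . n x b]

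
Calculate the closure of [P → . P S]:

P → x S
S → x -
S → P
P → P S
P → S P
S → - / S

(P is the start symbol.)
To compute CLOSURE, for each item [A → α.Bβ] where B is a non-terminal, add [B → .γ] for all productions B → γ; repeat for the newly added items until nothing changes.

Start with: [P → . P S]
  [P → . P S] has the dot before P: add [P → . x S], [P → . S P]
  [P → . S P] has the dot before S: add [S → . x -], [S → . P], [S → . - / S]
No further items can be added.

CLOSURE = { [P → . P S], [P → . S P], [P → . x S], [S → . - / S], [S → . P], [S → . x -] }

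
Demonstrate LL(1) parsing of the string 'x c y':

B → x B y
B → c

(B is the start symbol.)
Stack is shown with the top on the left.

Stack    Input    Action
------------------------
B $      x c y $  output B → x B y
x B y $  x c y $  match 'x'
B y $    c y $    output B → c
c y $    c y $    match 'c'
y $      y $      match 'y'
$        $        accept

The string is accepted.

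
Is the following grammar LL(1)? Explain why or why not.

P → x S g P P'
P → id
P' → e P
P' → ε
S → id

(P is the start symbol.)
No. Predict set conflict for P': { 'e' }

Relevant sets:
  FOLLOW(P') = { $, 'e' }

For P:
  PREDICT(P → x S g P P') = { 'x' }
  PREDICT(P → id) = { 'id' }
For P':
  PREDICT(P' → e P) = { 'e' }
  PREDICT(P' → ε) = { $, 'e' }
S has a single production, so nothing to check there.

Conflict found: Predict set conflict for P': { 'e' }
The grammar is NOT LL(1).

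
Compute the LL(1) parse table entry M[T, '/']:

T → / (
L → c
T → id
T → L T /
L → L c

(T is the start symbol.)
T → / (

To find M[T, '/'], we find productions for T where '/' is in the predict set (PREDICT(N → α) = (FIRST(α) \ {ε}) ∪ (FOLLOW(N) if α ⇒* ε)).

Relevant sets:
  FIRST(L) = { 'c' }

T → / (: PREDICT = { '/' }
  '/' is in predict set, so this production goes in M[T, '/']
T → id: PREDICT = { 'id' }
T → L T /: PREDICT = { 'c' }

M[T, '/'] = T → / (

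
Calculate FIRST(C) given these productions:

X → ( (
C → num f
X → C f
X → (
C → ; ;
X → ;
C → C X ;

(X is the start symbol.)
From C → num f:
  - num is a terminal: add 'num' and stop
From C → ; ;:
  - ';' is a terminal: add ';' and stop
From C → C X ;:
  - C is the symbol being defined: contributes nothing new
    C is not nullable, so stop

Collecting: FIRST(C) = { ';', 'num' }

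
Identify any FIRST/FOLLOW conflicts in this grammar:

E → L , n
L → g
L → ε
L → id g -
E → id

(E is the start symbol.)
A FIRST/FOLLOW conflict occurs when a non-terminal N has a nullable alternative N → β (β ⇒* ε) and another alternative N → α with FIRST(α) ∩ FOLLOW(N) ≠ ∅: on such a lookahead the parser cannot decide between expanding α and letting N vanish via β.

Nullable non-terminals: L.

L: nullable alternative(s) L → ε; FOLLOW(L) = { ',' }
  L → g: FIRST \ {ε} = { 'g' } — disjoint from FOLLOW(L)
  L → ε: FIRST \ {ε} = { } — this is the only nullable alternative, skip
  L → id g -: FIRST \ {ε} = { 'id' } — disjoint from FOLLOW(L)

E has no nullable alternative, so no FIRST/FOLLOW check is needed there.

No FIRST/FOLLOW conflicts found.

Answer: No FIRST/FOLLOW conflicts.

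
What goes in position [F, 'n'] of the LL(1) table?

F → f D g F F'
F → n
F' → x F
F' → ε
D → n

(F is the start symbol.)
F → n

To find M[F, 'n'], we find productions for F where 'n' is in the predict set (PREDICT(N → α) = (FIRST(α) \ {ε}) ∪ (FOLLOW(N) if α ⇒* ε)).

F → f D g F F': PREDICT = { 'f' }
F → n: PREDICT = { 'n' }
  'n' is in predict set, so this production goes in M[F, 'n']

M[F, 'n'] = F → n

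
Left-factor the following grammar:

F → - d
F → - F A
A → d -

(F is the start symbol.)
Left-factoring transforms A → αβ₁ | αβ₂ into A → αA' and A' → β₁ | β₂
(α is the longest common prefix among the alternatives). Repeat until
no nonterminal has two alternatives with a common prefix.

Round 1: F has alternatives sharing prefix '-'. Introduce F': F → - F'
  Add: F' → d
  Add: F' → F A

No remaining common prefixes — done.

Resulting grammar:
F → - F'
F' → d
F' → F A
A → d -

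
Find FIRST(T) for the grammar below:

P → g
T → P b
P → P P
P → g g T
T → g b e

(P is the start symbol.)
To compute FIRST(T), examine every production with T on the left-hand side, reading each right-hand side left to right until a non-nullable symbol is reached.

FIRST sets of the other non-terminals involved (by the same procedure, iterated to a fixed point):
  FIRST(P) = { 'g' }

From T → P b:
  - P is a non-terminal: add FIRST(P) \ {ε} = { 'g' }
    P is not nullable, so stop
From T → g b e:
  - g is a terminal: add 'g' and stop

Collecting: FIRST(T) = { 'g' }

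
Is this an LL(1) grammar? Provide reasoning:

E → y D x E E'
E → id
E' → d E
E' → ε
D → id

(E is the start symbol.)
A grammar is LL(1) if for each non-terminal N with multiple productions, the predict sets of those productions are pairwise disjoint, where PREDICT(N → α) = (FIRST(α) \ {ε}) ∪ (FOLLOW(N) if α ⇒* ε).

Relevant sets:
  FOLLOW(E') = { $, 'd' }

For E:
  PREDICT(E → y D x E E') = { 'y' }
  PREDICT(E → id) = { 'id' }
For E':
  PREDICT(E' → d E) = { 'd' }
  PREDICT(E' → ε) = { $, 'd' }
D has a single production, so nothing to check there.

Conflict found: Predict set conflict for E': { 'd' }
The grammar is NOT LL(1).

Answer: No. Predict set conflict for E': { 'd' }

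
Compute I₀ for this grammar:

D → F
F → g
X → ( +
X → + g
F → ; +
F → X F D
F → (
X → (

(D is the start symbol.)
{ [D → . F], [D' → . D], [F → . (], [F → . ; +], [F → . X F D], [F → . g], [X → . ( +], [X → . (], [X → . + g] }

First, augment the grammar with D' → D
I₀ = CLOSURE({ [D' → . D] }):
  [D' → . D] has the dot before D: add [D → . F]
  [D → . F] has the dot before F: add [F → . g], [F → . ; +], [F → . X F D], [F → . (]
  [F → . X F D] has the dot before X: add [X → . ( +], [X → . + g], [X → . (]
No further items can be added.

I₀ = { [D → . F], [D' → . D], [F → . (], [F → . ; +], [F → . X F D], [F → . g], [X → . ( +], [X → . (], [X → . + g] }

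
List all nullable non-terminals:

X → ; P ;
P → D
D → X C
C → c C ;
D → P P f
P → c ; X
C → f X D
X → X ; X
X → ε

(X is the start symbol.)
{ 'X' }

ε-productions: X → ε
So X is immediately nullable.
No further non-terminal can be added: every production for the remaining non-terminals contains a terminal or a non-nullable non-terminal.
Nullable = { 'X' }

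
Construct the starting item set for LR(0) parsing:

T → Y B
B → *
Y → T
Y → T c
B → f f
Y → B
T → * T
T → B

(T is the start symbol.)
First, augment the grammar with T' → T
I₀ = CLOSURE({ [T' → . T] }):
  [T' → . T] has the dot before T: add [T → . Y B], [T → . * T], [T → . B]
  [T → . Y B] has the dot before Y: add [Y → . T], [Y → . T c], [Y → . B]
  [T → . B] has the dot before B: add [B → . *], [B → . f f]
No further items can be added.

I₀ = { [B → . *], [B → . f f], [T → . * T], [T → . B], [T → . Y B], [T' → . T], [Y → . B], [Y → . T c], [Y → . T] }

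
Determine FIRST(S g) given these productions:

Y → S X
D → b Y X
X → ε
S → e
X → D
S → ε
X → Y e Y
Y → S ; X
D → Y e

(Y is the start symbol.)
{ 'e', 'g' }

FIRST sets of the non-terminals involved (from the grammar, by fixed-point iteration):
  FIRST(S) = { 'e', ε }

To compute FIRST(S g), process the symbols left to right:
Symbol S is a non-terminal. Add FIRST(S) \ {ε} = { 'e' }
S is nullable (ε ∈ FIRST(S)), continue to the next symbol.
Symbol g is a terminal. Add 'g' and stop.
FIRST(S g) = { 'e', 'g' }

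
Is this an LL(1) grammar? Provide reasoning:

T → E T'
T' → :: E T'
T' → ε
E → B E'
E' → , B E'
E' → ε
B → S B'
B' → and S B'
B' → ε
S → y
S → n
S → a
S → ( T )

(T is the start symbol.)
A grammar is LL(1) if for each non-terminal N with multiple productions, the predict sets of those productions are pairwise disjoint, where PREDICT(N → α) = (FIRST(α) \ {ε}) ∪ (FOLLOW(N) if α ⇒* ε).

Relevant sets:
  FOLLOW(T') = { $, ')' }
  FOLLOW(E') = { $, ')', '::' }
  FOLLOW(B') = { $, ')', ',', '::' }

For T':
  PREDICT(T' → :: E T') = { '::' }
  PREDICT(T' → ε) = { $, ')' }
For E':
  PREDICT(E' → ',' B E') = { ',' }
  PREDICT(E' → ε) = { $, ')', '::' }
For B':
  PREDICT(B' → and S B') = { 'and' }
  PREDICT(B' → ε) = { $, ')', ',', '::' }
For S:
  PREDICT(S → y) = { 'y' }
  PREDICT(S → n) = { 'n' }
  PREDICT(S → a) = { 'a' }
  PREDICT(S → '(' T ')') = { '(' }
T, E, B have a single production, so nothing to check there.

All predict sets are disjoint. The grammar IS LL(1).

Answer: Yes, the grammar is LL(1).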